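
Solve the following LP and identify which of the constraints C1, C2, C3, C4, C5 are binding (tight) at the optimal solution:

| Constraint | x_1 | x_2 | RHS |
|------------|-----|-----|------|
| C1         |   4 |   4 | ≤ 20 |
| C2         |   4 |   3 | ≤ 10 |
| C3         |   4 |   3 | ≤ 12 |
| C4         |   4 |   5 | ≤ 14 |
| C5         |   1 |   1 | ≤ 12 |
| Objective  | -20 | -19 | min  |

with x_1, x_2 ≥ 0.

At x_1 = 1, x_2 = 2, compute slack b - a·x for each constraint:
  C1: 20 − 12 = 8  (slack)
  C2: 10 − 10 = 0  (binding)
  C3: 12 − 10 = 2  (slack)
  C4: 14 − 14 = 0  (binding)
  C5: 12 − 3 = 9  (slack)

Optimal: x_1 = 1, x_2 = 2
Binding: C2, C4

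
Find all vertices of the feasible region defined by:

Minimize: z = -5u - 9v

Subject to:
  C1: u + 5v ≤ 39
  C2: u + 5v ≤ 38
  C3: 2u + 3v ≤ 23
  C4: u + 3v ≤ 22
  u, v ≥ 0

(0, 0), (11.5, 0), (1, 7), (0, 7.333)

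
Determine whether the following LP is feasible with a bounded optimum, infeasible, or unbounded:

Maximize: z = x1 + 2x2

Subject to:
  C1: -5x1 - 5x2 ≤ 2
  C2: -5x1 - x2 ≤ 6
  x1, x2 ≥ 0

Unbounded (objective can increase without bound)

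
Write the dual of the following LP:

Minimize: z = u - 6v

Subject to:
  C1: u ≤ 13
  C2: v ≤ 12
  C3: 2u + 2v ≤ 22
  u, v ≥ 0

Primal min cᵀx s.t. Ax ≤ b, x ≥ 0  →  Dual max −bᵀy s.t. Aᵀy ≥ −c, y ≥ 0.

Maximize: z = -13y1 - 12y2 - 22y3

Subject to:
  y1 + 2y3 ≥ -1
  y2 + 2y3 ≥ 6
  y1, y2, y3 ≥ 0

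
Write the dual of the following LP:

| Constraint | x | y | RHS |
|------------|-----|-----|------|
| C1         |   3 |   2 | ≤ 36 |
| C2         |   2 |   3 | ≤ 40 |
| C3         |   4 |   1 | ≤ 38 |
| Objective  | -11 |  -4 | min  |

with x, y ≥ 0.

Primal min cᵀx s.t. Ax ≤ b, x ≥ 0  →  Dual max −bᵀy s.t. Aᵀy ≥ −c, y ≥ 0.

Maximize: z = -36y1 - 40y2 - 38y3

Subject to:
  3y1 + 2y2 + 4y3 ≥ 11
  2y1 + 3y2 + y3 ≥ 4
  y1, y2, y3 ≥ 0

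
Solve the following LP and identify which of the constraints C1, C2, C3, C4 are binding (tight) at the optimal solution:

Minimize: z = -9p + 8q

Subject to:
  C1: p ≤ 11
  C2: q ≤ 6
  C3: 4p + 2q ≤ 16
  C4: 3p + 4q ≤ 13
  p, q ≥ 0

At p = 4, q = 0, compute slack b - a·x for each constraint:
  C1: 11 − 4 = 7  (slack)
  C2: 6 − 0 = 6  (slack)
  C3: 16 − 16 = 0  (binding)
  C4: 13 − 12 = 1  (slack)

Optimal: p = 4, q = 0
Binding: C3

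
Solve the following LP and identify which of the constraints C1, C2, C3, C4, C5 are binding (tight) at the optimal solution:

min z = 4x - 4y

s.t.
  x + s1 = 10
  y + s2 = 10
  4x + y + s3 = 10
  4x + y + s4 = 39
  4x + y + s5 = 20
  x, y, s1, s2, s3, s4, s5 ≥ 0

At x = 0, y = 10, compute slack b - a·x for each constraint:
  C1: 10 − 0 = 10  (slack)
  C2: 10 − 10 = 0  (binding)
  C3: 10 − 10 = 0  (binding)
  C4: 39 − 10 = 29  (slack)
  C5: 20 − 10 = 10  (slack)

Optimal: x = 0, y = 10
Binding: C2, C3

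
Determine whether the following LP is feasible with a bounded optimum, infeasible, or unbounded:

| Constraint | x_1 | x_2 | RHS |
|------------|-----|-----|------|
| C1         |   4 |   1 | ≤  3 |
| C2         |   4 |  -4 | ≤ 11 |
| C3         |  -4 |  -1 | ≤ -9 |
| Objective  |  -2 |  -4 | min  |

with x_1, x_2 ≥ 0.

Infeasible (no feasible solution exists)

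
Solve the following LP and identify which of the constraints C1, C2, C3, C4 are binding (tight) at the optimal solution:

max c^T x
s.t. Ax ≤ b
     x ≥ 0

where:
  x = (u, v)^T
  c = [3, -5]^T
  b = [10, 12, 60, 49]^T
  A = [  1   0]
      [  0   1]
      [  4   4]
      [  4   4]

At u = 10, v = 0, compute slack b - a·x for each constraint:
  C1: 10 − 10 = 0  (binding)
  C2: 12 − 0 = 12  (slack)
  C3: 60 − 40 = 20  (slack)
  C4: 49 − 40 = 9  (slack)

Optimal: u = 10, v = 0
Binding: C1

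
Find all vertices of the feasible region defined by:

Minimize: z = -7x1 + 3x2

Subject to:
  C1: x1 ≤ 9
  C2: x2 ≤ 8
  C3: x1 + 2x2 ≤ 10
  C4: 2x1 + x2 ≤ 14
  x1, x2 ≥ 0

(0, 0), (7, 0), (6, 2), (0, 5)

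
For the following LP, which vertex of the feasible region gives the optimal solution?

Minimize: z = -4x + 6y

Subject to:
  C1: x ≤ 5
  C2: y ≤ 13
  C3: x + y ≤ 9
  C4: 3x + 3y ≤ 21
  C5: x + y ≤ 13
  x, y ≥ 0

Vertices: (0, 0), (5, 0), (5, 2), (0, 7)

Evaluate the objective at each vertex of the feasible region:
  z(0, 0) = 0
  z(5, 0) = -20  ←
  z(5, 2) = -8
  z(0, 7) = 42
The minimum is at x = 5, y = 0.

(5, 0)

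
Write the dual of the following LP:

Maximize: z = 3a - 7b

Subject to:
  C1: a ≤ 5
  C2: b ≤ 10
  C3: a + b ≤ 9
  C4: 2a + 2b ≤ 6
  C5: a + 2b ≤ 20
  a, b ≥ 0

Primal max cᵀx s.t. Ax ≤ b, x ≥ 0  →  Dual min bᵀy s.t. Aᵀy ≥ c, y ≥ 0.

Minimize: z = 5y1 + 10y2 + 9y3 + 6y4 + 20y5

Subject to:
  y1 + y3 + 2y4 + y5 ≥ 3
  y2 + y3 + 2y4 + 2y5 ≥ -7
  y1, y2, y3, y4, y5 ≥ 0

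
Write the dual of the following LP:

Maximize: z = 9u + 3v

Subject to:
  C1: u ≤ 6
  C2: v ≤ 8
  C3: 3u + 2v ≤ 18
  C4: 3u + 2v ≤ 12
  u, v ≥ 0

Primal max cᵀx s.t. Ax ≤ b, x ≥ 0  →  Dual min bᵀy s.t. Aᵀy ≥ c, y ≥ 0.

Minimize: z = 6y1 + 8y2 + 18y3 + 12y4

Subject to:
  y1 + 3y3 + 3y4 ≥ 9
  y2 + 2y3 + 2y4 ≥ 3
  y1, y2, y3, y4 ≥ 0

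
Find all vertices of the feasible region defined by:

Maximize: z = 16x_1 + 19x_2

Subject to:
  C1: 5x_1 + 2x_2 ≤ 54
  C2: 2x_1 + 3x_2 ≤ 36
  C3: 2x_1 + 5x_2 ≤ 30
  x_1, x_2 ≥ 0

(0, 0), (10.8, 0), (10, 2), (0, 6)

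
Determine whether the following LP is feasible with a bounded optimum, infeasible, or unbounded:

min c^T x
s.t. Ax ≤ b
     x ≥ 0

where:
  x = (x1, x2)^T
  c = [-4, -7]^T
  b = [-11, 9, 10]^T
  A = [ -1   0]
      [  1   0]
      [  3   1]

Infeasible (no feasible solution exists)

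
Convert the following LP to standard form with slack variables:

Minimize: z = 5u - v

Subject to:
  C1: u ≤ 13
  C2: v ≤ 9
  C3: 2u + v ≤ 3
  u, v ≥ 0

min z = 5u - v

s.t.
  u + s1 = 13
  v + s2 = 9
  2u + v + s3 = 3
  u, v, s1, s2, s3 ≥ 0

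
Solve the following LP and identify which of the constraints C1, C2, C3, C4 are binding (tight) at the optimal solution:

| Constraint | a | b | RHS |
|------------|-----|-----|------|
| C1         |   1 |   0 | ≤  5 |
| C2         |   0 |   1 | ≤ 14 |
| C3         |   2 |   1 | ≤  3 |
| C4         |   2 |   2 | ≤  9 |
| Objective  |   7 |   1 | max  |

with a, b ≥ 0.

At a = 1.5, b = 0, compute slack b - a·x for each constraint:
  C1: 5 − 1.5 = 3.5  (slack)
  C2: 14 − 0 = 14  (slack)
  C3: 3 − 3 = 0  (binding)
  C4: 9 − 3 = 6  (slack)

Optimal: a = 1.5, b = 0
Binding: C3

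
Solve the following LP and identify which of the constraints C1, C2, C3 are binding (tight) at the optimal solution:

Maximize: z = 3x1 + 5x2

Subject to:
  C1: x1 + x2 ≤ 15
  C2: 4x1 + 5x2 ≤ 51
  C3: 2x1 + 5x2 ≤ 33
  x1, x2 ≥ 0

At x1 = 9, x2 = 3, compute slack b - a·x for each constraint:
  C1: 15 − 12 = 3  (slack)
  C2: 51 − 51 = 0  (binding)
  C3: 33 − 33 = 0  (binding)

Optimal: x1 = 9, x2 = 3
Binding: C2, C3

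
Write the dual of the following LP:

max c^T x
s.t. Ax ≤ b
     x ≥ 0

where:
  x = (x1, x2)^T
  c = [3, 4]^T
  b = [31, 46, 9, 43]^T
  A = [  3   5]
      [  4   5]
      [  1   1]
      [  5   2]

Primal max cᵀx s.t. Ax ≤ b, x ≥ 0  →  Dual min bᵀy s.t. Aᵀy ≥ c, y ≥ 0.

Minimize: z = 31y1 + 46y2 + 9y3 + 43y4

Subject to:
  3y1 + 4y2 + y3 + 5y4 ≥ 3
  5y1 + 5y2 + y3 + 2y4 ≥ 4
  y1, y2, y3, y4 ≥ 0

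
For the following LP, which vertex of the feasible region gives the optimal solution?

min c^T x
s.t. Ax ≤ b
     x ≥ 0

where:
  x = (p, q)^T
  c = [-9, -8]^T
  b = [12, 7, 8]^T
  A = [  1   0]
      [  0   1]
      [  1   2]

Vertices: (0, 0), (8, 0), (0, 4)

Evaluate the objective at each vertex of the feasible region:
  z(0, 0) = 0
  z(8, 0) = -72  ←
  z(0, 4) = -32
The minimum is at p = 8, q = 0.

(8, 0)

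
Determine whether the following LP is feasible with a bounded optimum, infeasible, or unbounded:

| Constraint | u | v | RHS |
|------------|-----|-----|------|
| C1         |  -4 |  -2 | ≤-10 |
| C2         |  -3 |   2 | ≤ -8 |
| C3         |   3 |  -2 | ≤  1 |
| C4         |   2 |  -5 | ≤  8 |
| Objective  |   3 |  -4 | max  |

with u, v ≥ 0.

Infeasible (no feasible solution exists)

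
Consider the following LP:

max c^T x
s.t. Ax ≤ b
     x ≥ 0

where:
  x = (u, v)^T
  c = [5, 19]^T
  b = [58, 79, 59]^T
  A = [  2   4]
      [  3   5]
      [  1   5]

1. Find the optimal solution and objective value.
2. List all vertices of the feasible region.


1. u = 9, v = 10, z = 235
2. (0, 0), (26.33, 0), (13, 8), (9, 10), (0, 11.8)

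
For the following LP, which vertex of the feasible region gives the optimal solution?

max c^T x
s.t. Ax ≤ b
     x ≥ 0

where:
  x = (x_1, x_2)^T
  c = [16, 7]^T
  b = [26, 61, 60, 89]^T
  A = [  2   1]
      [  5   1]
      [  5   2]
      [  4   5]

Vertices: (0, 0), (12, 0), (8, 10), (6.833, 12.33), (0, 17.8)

Evaluate the objective at each vertex of the feasible region:
  z(0, 0) = 0
  z(12, 0) = 192
  z(8, 10) = 198  ←
  z(6.833, 12.33) = 195.7
  z(0, 17.8) = 124.6
The maximum is at x_1 = 8, x_2 = 10.

(8, 10)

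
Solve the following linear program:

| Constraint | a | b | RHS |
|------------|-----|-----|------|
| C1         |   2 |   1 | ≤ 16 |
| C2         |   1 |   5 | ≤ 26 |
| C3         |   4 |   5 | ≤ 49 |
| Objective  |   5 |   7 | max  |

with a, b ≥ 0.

Evaluate the objective at each vertex of the feasible region:
  z(0, 0) = 0
  z(8, 0) = 40
  z(6, 4) = 58  ←
  z(0, 5.2) = 36.4
The maximum is at a = 6, b = 4.

a = 6, b = 4, z = 58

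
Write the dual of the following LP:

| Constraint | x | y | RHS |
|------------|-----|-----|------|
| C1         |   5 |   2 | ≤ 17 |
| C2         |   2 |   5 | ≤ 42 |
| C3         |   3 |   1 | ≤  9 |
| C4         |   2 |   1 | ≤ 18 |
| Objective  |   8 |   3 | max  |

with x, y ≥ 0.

Primal max cᵀx s.t. Ax ≤ b, x ≥ 0  →  Dual min bᵀy s.t. Aᵀy ≥ c, y ≥ 0.

Minimize: z = 17y1 + 42y2 + 9y3 + 18y4

Subject to:
  5y1 + 2y2 + 3y3 + 2y4 ≥ 8
  2y1 + 5y2 + y3 + y4 ≥ 3
  y1, y2, y3, y4 ≥ 0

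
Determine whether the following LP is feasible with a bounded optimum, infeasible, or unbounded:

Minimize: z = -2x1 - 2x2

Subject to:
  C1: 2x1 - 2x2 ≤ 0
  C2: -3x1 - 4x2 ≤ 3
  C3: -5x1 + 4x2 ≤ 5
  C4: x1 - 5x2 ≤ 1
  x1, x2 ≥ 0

Unbounded (objective can decrease without bound)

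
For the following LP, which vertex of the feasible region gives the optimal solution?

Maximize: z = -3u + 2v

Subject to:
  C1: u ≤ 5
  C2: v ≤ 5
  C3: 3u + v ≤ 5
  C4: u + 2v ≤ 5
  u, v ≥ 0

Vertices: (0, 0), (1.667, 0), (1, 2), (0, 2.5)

Evaluate the objective at each vertex of the feasible region:
  z(0, 0) = 0
  z(1.667, 0) = -5
  z(1, 2) = 1
  z(0, 2.5) = 5  ←
The maximum is at u = 0, v = 2.5.

(0, 2.5)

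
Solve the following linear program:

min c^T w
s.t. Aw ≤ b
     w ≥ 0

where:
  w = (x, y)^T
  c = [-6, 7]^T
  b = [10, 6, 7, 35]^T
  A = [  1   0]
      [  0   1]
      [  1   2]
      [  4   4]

Evaluate the objective at each vertex of the feasible region:
  z(0, 0) = 0
  z(7, 0) = -42  ←
  z(0, 3.5) = 24.5
The minimum is at x = 7, y = 0.

x = 7, y = 0, z = -42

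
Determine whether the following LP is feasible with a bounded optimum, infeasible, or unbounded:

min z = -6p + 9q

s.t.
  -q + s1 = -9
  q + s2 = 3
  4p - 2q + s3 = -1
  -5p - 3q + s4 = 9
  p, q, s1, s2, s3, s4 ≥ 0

Infeasible (no feasible solution exists)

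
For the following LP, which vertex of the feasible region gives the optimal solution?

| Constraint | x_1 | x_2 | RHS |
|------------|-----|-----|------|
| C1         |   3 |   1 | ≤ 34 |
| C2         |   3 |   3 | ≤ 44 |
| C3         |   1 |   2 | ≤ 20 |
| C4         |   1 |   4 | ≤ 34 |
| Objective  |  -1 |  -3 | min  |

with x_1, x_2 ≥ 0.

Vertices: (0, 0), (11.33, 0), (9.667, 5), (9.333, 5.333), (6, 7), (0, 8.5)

Evaluate the objective at each vertex of the feasible region:
  z(0, 0) = 0
  z(11.33, 0) = -11.33
  z(9.667, 5) = -24.67
  z(9.333, 5.333) = -25.33
  z(6, 7) = -27  ←
  z(0, 8.5) = -25.5
The minimum is at x_1 = 6, x_2 = 7.

(6, 7)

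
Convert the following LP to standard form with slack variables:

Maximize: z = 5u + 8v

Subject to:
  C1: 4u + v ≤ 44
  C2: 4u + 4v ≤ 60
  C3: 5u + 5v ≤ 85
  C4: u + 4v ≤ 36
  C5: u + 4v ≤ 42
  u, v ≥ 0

max z = 5u + 8v

s.t.
  4u + v + s1 = 44
  4u + 4v + s2 = 60
  5u + 5v + s3 = 85
  u + 4v + s4 = 36
  u + 4v + s5 = 42
  u, v, s1, s2, s3, s4, s5 ≥ 0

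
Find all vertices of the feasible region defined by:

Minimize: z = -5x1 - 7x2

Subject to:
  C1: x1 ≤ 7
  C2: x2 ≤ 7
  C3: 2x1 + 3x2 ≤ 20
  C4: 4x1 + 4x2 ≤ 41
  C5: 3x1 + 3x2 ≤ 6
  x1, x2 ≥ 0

(0, 0), (2, 0), (0, 2)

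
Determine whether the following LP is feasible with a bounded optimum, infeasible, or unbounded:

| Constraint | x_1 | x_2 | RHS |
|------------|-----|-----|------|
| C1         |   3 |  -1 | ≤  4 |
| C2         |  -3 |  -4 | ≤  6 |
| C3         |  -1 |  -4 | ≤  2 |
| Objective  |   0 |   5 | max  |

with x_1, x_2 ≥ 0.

Unbounded (objective can increase without bound)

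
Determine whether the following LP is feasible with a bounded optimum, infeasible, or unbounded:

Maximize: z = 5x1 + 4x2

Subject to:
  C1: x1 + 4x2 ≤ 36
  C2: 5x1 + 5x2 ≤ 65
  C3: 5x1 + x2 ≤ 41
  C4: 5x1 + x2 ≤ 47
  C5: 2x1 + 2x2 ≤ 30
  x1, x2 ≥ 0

Feasible with a bounded optimal solution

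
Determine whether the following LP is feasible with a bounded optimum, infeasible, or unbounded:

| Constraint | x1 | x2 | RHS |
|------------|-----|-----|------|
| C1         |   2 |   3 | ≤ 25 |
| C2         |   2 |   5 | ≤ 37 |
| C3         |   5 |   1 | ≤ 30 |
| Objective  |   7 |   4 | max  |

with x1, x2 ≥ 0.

Feasible with a bounded optimal solution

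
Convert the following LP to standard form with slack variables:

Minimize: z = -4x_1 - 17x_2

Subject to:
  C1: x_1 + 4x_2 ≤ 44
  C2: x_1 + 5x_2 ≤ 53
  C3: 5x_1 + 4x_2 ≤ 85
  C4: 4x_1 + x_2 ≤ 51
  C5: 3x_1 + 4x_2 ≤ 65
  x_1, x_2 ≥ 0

min z = -4x_1 - 17x_2

s.t.
  x_1 + 4x_2 + s1 = 44
  x_1 + 5x_2 + s2 = 53
  5x_1 + 4x_2 + s3 = 85
  4x_1 + x_2 + s4 = 51
  3x_1 + 4x_2 + s5 = 65
  x_1, x_2, s1, s2, s3, s4, s5 ≥ 0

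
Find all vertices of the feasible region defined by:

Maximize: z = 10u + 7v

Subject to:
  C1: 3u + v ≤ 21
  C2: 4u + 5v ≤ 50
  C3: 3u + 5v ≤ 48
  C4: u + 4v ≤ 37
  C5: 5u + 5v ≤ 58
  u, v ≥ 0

(0, 0), (7, 0), (5, 6), (2, 8.4), (1, 9), (0, 9.25)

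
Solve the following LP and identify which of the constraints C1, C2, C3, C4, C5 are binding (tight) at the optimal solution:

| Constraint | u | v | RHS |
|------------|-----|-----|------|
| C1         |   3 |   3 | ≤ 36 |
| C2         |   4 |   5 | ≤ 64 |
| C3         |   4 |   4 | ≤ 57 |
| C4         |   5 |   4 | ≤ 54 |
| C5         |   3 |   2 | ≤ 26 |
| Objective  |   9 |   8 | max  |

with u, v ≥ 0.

At u = 2, v = 10, compute slack b - a·x for each constraint:
  C1: 36 − 36 = 0  (binding)
  C2: 64 − 58 = 6  (slack)
  C3: 57 − 48 = 9  (slack)
  C4: 54 − 50 = 4  (slack)
  C5: 26 − 26 = 0  (binding)

Optimal: u = 2, v = 10
Binding: C1, C5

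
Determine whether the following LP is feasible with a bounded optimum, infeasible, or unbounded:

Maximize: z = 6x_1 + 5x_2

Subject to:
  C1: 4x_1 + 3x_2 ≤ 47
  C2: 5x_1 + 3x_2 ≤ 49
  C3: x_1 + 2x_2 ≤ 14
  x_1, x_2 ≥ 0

Feasible with a bounded optimal solution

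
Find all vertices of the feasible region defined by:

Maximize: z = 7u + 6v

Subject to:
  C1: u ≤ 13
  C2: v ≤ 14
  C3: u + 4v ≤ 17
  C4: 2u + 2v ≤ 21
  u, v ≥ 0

(0, 0), (10.5, 0), (8.333, 2.167), (0, 4.25)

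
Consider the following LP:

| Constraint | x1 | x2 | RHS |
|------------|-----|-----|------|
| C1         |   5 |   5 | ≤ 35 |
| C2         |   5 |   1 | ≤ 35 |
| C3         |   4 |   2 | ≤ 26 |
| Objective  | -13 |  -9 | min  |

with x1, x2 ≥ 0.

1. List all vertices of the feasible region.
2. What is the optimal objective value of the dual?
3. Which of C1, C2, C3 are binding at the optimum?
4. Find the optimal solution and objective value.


1. (0, 0), (6.5, 0), (6, 1), (0, 7)
2. -87
3. C1, C3
4. x1 = 6, x2 = 1, z = -87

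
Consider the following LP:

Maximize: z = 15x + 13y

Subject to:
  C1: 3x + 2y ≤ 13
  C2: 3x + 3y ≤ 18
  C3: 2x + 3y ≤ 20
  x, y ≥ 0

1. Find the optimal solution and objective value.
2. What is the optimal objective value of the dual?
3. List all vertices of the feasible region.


1. x = 1, y = 5, z = 80
2. 80
3. (0, 0), (4.333, 0), (1, 5), (0, 6)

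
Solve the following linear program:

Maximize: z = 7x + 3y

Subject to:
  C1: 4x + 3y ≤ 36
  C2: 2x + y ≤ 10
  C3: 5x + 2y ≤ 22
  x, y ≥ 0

Evaluate the objective at each vertex of the feasible region:
  z(0, 0) = 0
  z(4.4, 0) = 30.8
  z(2, 6) = 32  ←
  z(0, 10) = 30
The maximum is at x = 2, y = 6.

x = 2, y = 6, z = 32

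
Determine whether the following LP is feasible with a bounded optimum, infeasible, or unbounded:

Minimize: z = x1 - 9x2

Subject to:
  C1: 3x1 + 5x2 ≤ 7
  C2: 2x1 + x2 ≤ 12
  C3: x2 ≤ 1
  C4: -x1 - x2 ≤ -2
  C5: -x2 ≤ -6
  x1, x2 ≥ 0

Infeasible (no feasible solution exists)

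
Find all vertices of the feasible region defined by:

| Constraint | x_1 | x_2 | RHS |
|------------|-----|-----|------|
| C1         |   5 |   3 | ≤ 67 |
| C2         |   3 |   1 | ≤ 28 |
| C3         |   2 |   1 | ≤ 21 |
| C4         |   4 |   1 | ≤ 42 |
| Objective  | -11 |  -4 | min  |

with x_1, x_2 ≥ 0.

(0, 0), (9.333, 0), (7, 7), (0, 21)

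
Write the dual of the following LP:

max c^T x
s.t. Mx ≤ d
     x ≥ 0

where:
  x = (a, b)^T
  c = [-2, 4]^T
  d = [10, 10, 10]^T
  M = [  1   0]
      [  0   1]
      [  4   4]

Primal max cᵀx s.t. Ax ≤ b, x ≥ 0  →  Dual min bᵀy s.t. Aᵀy ≥ c, y ≥ 0.

Minimize: z = 10y1 + 10y2 + 10y3

Subject to:
  y1 + 4y3 ≥ -2
  y2 + 4y3 ≥ 4
  y1, y2, y3 ≥ 0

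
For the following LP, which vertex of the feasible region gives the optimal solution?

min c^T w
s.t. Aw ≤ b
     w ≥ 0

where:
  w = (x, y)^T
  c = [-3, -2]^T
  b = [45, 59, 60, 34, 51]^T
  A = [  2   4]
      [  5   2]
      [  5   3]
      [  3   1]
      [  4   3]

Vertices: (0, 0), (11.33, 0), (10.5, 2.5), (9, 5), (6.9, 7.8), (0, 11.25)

Evaluate the objective at each vertex of the feasible region:
  z(0, 0) = 0
  z(11.33, 0) = -34
  z(10.5, 2.5) = -36.5
  z(9, 5) = -37  ←
  z(6.9, 7.8) = -36.3
  z(0, 11.25) = -22.5
The minimum is at x = 9, y = 5.

(9, 5)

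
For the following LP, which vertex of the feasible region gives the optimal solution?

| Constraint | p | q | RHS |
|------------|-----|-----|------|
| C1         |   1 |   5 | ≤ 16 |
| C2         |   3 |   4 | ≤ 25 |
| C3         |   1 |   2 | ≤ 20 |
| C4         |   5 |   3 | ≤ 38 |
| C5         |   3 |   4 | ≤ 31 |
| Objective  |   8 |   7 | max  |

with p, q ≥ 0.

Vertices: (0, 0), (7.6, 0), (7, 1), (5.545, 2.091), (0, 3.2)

Evaluate the objective at each vertex of the feasible region:
  z(0, 0) = 0
  z(7.6, 0) = 60.8
  z(7, 1) = 63  ←
  z(5.545, 2.091) = 59
  z(0, 3.2) = 22.4
The maximum is at p = 7, q = 1.

(7, 1)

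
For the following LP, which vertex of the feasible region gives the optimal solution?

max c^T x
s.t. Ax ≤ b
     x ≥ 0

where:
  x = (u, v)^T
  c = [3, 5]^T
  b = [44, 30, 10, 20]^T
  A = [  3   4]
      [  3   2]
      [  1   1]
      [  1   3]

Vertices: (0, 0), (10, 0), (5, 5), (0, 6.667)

Evaluate the objective at each vertex of the feasible region:
  z(0, 0) = 0
  z(10, 0) = 30
  z(5, 5) = 40  ←
  z(0, 6.667) = 33.33
The maximum is at u = 5, v = 5.

(5, 5)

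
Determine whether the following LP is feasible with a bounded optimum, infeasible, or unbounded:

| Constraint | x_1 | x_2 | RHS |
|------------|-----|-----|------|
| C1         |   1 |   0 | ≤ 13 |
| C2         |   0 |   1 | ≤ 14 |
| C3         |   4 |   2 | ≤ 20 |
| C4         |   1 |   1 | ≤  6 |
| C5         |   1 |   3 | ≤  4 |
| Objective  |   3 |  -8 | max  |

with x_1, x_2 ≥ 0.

Feasible with a bounded optimal solution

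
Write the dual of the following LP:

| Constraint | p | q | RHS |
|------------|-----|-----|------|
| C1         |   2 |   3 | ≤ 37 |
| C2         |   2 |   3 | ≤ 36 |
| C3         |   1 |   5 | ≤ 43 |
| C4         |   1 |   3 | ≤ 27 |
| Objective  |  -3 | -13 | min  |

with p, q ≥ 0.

Primal min cᵀx s.t. Ax ≤ b, x ≥ 0  →  Dual max −bᵀy s.t. Aᵀy ≥ −c, y ≥ 0.

Maximize: z = -37y1 - 36y2 - 43y3 - 27y4

Subject to:
  2y1 + 2y2 + y3 + y4 ≥ 3
  3y1 + 3y2 + 5y3 + 3y4 ≥ 13
  y1, y2, y3, y4 ≥ 0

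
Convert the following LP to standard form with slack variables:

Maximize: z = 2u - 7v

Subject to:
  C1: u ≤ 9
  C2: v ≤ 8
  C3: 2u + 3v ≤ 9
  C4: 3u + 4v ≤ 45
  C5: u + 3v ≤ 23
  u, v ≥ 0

max z = 2u - 7v

s.t.
  u + s1 = 9
  v + s2 = 8
  2u + 3v + s3 = 9
  3u + 4v + s4 = 45
  u + 3v + s5 = 23
  u, v, s1, s2, s3, s4, s5 ≥ 0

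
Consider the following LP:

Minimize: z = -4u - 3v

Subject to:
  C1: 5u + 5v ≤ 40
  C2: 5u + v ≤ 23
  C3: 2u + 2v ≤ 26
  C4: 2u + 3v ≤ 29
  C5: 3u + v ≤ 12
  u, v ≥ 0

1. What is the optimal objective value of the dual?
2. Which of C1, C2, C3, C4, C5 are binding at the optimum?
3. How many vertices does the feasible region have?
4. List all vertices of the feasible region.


1. -26
2. C1, C5
3. 4
4. (0, 0), (4, 0), (2, 6), (0, 8)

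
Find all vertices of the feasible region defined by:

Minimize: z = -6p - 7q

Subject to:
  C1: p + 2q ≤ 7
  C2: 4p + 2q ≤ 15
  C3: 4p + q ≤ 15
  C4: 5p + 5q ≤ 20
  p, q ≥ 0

(0, 0), (3.75, 0), (3.5, 0.5), (1, 3), (0, 3.5)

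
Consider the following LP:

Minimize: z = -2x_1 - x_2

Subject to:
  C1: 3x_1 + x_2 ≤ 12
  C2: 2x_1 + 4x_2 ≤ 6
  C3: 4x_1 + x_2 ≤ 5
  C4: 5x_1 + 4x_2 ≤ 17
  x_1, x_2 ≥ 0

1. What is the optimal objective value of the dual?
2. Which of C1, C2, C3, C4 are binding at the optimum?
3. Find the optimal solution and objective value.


1. -3
2. C2, C3
3. x_1 = 1, x_2 = 1, z = -3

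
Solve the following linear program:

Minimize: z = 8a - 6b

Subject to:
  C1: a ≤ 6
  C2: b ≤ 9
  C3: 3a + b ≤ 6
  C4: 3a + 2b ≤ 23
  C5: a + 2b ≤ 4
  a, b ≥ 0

Evaluate the objective at each vertex of the feasible region:
  z(0, 0) = 0
  z(2, 0) = 16
  z(1.6, 1.2) = 5.6
  z(0, 2) = -12  ←
The minimum is at a = 0, b = 2.

a = 0, b = 2, z = -12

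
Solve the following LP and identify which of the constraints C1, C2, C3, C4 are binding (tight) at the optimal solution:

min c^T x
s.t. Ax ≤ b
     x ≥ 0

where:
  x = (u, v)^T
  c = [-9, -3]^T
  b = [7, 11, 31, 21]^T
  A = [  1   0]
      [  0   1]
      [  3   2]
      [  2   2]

At u = 7, v = 3.5, compute slack b - a·x for each constraint:
  C1: 7 − 7 = 0  (binding)
  C2: 11 − 3.5 = 7.5  (slack)
  C3: 31 − 28 = 3  (slack)
  C4: 21 − 21 = 0  (binding)

Optimal: u = 7, v = 3.5
Binding: C1, C4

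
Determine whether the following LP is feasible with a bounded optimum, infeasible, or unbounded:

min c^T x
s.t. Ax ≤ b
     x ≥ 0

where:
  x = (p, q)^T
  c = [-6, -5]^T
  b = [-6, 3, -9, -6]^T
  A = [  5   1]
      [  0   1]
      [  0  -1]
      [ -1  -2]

Infeasible (no feasible solution exists)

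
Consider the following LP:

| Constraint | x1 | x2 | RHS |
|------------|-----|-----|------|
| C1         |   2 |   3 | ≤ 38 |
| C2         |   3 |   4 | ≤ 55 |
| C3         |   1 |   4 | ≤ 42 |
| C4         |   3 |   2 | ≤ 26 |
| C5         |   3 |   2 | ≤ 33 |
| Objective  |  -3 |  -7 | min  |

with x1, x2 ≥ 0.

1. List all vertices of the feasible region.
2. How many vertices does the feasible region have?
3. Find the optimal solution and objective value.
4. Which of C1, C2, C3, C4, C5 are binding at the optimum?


1. (0, 0), (8.667, 0), (2, 10), (0, 10.5)
2. 4
3. x1 = 2, x2 = 10, z = -76
4. C3, C4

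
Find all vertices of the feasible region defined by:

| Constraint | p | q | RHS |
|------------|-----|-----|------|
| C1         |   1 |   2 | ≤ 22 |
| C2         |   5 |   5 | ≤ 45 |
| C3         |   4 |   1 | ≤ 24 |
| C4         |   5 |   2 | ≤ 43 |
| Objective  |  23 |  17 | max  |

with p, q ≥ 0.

(0, 0), (6, 0), (5, 4), (0, 9)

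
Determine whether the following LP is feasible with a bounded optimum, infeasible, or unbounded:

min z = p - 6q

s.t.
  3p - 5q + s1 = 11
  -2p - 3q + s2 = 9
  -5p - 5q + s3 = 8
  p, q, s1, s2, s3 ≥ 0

Unbounded (objective can decrease without bound)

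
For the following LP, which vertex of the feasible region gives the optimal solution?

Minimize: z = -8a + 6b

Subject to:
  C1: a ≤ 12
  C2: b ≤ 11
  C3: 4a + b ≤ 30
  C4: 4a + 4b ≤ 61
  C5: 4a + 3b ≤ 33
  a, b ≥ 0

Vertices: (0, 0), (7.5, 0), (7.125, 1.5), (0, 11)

Evaluate the objective at each vertex of the feasible region:
  z(0, 0) = 0
  z(7.5, 0) = -60  ←
  z(7.125, 1.5) = -48
  z(0, 11) = 66
The minimum is at a = 7.5, b = 0.

(7.5, 0)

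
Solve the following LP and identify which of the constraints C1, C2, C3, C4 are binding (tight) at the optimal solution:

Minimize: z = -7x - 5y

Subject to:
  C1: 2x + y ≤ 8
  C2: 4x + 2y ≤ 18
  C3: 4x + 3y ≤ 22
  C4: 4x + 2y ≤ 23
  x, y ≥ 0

At x = 1, y = 6, compute slack b - a·x for each constraint:
  C1: 8 − 8 = 0  (binding)
  C2: 18 − 16 = 2  (slack)
  C3: 22 − 22 = 0  (binding)
  C4: 23 − 16 = 7  (slack)

Optimal: x = 1, y = 6
Binding: C1, C3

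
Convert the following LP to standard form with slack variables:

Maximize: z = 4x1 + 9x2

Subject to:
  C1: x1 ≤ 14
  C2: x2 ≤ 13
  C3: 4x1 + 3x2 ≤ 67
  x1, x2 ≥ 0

max z = 4x1 + 9x2

s.t.
  x1 + s1 = 14
  x2 + s2 = 13
  4x1 + 3x2 + s3 = 67
  x1, x2, s1, s2, s3 ≥ 0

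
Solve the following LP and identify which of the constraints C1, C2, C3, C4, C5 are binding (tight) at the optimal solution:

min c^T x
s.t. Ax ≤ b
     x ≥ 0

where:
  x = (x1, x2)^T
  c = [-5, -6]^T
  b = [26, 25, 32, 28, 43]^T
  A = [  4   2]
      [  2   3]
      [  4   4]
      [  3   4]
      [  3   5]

At x1 = 4, x2 = 4, compute slack b - a·x for each constraint:
  C1: 26 − 24 = 2  (slack)
  C2: 25 − 20 = 5  (slack)
  C3: 32 − 32 = 0  (binding)
  C4: 28 − 28 = 0  (binding)
  C5: 43 − 32 = 11  (slack)

Optimal: x1 = 4, x2 = 4
Binding: C3, C4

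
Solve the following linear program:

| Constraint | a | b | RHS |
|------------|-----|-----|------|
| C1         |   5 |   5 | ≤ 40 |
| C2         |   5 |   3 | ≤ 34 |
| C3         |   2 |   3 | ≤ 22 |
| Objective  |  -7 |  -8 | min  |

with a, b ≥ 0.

Evaluate the objective at each vertex of the feasible region:
  z(0, 0) = 0
  z(6.8, 0) = -47.6
  z(5, 3) = -59
  z(2, 6) = -62  ←
  z(0, 7.333) = -58.67
The minimum is at a = 2, b = 6.

a = 2, b = 6, z = -62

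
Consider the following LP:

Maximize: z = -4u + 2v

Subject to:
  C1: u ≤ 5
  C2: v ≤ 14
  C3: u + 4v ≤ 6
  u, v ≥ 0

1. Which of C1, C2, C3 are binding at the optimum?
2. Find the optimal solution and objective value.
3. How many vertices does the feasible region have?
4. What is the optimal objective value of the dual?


1. C3
2. u = 0, v = 1.5, z = 3
3. 4
4. 3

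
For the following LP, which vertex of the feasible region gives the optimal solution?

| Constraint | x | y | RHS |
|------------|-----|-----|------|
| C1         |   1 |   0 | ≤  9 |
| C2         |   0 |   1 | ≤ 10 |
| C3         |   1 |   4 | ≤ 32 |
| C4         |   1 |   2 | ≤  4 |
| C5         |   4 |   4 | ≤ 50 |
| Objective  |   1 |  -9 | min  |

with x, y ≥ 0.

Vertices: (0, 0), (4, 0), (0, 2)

Evaluate the objective at each vertex of the feasible region:
  z(0, 0) = 0
  z(4, 0) = 4
  z(0, 2) = -18  ←
The minimum is at x = 0, y = 2.

(0, 2)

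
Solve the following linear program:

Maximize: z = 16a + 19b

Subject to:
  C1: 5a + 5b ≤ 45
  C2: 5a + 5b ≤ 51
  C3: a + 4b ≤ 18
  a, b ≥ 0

Evaluate the objective at each vertex of the feasible region:
  z(0, 0) = 0
  z(9, 0) = 144
  z(6, 3) = 153  ←
  z(0, 4.5) = 85.5
The maximum is at a = 6, b = 3.

a = 6, b = 3, z = 153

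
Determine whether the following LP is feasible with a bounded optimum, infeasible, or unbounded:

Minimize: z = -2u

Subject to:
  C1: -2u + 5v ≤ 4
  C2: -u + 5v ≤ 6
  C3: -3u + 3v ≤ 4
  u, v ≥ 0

Unbounded (objective can decrease without bound)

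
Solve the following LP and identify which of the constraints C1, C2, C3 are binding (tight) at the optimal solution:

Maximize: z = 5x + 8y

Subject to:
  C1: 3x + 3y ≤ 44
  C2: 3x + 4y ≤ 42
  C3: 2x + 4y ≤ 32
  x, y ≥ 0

At x = 10, y = 3, compute slack b - a·x for each constraint:
  C1: 44 − 39 = 5  (slack)
  C2: 42 − 42 = 0  (binding)
  C3: 32 − 32 = 0  (binding)

Optimal: x = 10, y = 3
Binding: C2, C3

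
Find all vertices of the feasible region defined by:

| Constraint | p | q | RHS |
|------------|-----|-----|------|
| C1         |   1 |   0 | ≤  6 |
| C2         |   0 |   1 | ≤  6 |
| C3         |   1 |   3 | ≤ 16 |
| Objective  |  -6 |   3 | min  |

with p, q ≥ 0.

(0, 0), (6, 0), (6, 3.333), (0, 5.333)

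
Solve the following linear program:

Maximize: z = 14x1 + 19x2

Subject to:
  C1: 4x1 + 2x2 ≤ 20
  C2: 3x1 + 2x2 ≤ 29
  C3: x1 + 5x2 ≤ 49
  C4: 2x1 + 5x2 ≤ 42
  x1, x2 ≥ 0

Evaluate the objective at each vertex of the feasible region:
  z(0, 0) = 0
  z(5, 0) = 70
  z(1, 8) = 166  ←
  z(0, 8.4) = 159.6
The maximum is at x1 = 1, x2 = 8.

x1 = 1, x2 = 8, z = 166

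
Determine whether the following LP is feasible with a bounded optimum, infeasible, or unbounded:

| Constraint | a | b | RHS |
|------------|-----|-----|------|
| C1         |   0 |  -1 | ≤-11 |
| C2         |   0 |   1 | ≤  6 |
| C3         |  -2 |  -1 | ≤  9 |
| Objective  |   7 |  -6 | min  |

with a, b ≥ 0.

Infeasible (no feasible solution exists)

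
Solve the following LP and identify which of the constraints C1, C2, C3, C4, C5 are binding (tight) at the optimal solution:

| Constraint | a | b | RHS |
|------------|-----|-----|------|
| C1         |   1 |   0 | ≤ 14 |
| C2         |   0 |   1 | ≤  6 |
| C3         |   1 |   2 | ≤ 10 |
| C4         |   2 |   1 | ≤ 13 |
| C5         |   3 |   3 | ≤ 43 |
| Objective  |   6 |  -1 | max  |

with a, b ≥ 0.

At a = 6.5, b = 0, compute slack b - a·x for each constraint:
  C1: 14 − 6.5 = 7.5  (slack)
  C2: 6 − 0 = 6  (slack)
  C3: 10 − 6.5 = 3.5  (slack)
  C4: 13 − 13 = 0  (binding)
  C5: 43 − 19.5 = 23.5  (slack)

Optimal: a = 6.5, b = 0
Binding: C4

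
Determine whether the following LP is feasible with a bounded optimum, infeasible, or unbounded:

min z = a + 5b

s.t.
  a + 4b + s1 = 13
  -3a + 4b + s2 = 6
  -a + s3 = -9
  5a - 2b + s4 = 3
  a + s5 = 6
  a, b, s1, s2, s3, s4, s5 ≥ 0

Infeasible (no feasible solution exists)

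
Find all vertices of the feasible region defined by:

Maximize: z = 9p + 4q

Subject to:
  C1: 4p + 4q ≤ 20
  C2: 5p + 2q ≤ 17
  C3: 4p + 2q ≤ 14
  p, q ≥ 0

(0, 0), (3.4, 0), (3, 1), (2, 3), (0, 5)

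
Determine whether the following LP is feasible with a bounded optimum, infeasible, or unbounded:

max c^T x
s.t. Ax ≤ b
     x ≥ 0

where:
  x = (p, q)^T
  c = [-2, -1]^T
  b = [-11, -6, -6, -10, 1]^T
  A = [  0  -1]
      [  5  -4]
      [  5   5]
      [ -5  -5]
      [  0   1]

Infeasible (no feasible solution exists)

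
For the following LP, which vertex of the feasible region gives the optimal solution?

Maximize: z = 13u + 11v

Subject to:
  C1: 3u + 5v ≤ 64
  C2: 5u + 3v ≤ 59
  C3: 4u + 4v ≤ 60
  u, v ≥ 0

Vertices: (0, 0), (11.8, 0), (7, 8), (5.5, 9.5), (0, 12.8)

Evaluate the objective at each vertex of the feasible region:
  z(0, 0) = 0
  z(11.8, 0) = 153.4
  z(7, 8) = 179  ←
  z(5.5, 9.5) = 176
  z(0, 12.8) = 140.8
The maximum is at u = 7, v = 8.

(7, 8)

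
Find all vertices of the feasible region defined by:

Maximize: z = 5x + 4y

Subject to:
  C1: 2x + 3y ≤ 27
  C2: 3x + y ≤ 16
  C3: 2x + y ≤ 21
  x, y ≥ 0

(0, 0), (5.333, 0), (3, 7), (0, 9)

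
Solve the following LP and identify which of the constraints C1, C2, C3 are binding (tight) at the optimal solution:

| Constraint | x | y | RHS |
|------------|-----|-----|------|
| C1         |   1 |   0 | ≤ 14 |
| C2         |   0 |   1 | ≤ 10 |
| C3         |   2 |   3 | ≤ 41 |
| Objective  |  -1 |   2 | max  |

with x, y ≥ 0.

At x = 0, y = 10, compute slack b - a·x for each constraint:
  C1: 14 − 0 = 14  (slack)
  C2: 10 − 10 = 0  (binding)
  C3: 41 − 30 = 11  (slack)

Optimal: x = 0, y = 10
Binding: C2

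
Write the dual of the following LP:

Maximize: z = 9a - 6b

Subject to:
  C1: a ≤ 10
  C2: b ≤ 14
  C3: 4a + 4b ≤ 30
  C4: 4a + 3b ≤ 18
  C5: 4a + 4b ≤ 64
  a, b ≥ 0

Primal max cᵀx s.t. Ax ≤ b, x ≥ 0  →  Dual min bᵀy s.t. Aᵀy ≥ c, y ≥ 0.

Minimize: z = 10y1 + 14y2 + 30y3 + 18y4 + 64y5

Subject to:
  y1 + 4y3 + 4y4 + 4y5 ≥ 9
  y2 + 4y3 + 3y4 + 4y5 ≥ -6
  y1, y2, y3, y4, y5 ≥ 0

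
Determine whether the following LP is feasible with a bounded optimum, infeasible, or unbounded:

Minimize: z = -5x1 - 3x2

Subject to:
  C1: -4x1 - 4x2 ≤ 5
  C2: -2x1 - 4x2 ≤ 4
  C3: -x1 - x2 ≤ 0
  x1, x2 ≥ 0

Unbounded (objective can decrease without bound)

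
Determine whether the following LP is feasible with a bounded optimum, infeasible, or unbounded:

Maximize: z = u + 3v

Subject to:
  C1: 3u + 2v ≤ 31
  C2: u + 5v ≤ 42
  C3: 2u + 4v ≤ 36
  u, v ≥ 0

Feasible with a bounded optimal solution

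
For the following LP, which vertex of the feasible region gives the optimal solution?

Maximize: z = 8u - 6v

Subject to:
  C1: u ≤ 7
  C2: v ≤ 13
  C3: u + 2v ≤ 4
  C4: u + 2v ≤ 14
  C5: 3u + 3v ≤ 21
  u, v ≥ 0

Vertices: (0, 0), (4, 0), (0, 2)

Evaluate the objective at each vertex of the feasible region:
  z(0, 0) = 0
  z(4, 0) = 32  ←
  z(0, 2) = -12
The maximum is at u = 4, v = 0.

(4, 0)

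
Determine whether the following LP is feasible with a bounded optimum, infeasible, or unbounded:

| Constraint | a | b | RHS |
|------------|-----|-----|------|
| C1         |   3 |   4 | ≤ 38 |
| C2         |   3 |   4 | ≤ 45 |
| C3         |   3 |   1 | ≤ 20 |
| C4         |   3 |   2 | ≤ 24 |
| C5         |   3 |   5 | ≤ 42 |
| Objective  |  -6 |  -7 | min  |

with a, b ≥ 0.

Feasible with a bounded optimal solution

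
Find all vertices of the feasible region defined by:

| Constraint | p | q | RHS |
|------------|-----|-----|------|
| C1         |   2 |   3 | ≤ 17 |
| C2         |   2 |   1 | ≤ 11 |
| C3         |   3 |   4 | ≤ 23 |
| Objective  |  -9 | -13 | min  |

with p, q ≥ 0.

(0, 0), (5.5, 0), (4.2, 2.6), (1, 5), (0, 5.667)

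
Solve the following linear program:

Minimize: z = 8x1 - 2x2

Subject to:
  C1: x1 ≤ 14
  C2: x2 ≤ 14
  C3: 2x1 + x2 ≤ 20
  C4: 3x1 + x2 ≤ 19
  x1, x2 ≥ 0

Evaluate the objective at each vertex of the feasible region:
  z(0, 0) = 0
  z(6.333, 0) = 50.67
  z(1.667, 14) = -14.67
  z(0, 14) = -28  ←
The minimum is at x1 = 0, x2 = 14.

x1 = 0, x2 = 14, z = -28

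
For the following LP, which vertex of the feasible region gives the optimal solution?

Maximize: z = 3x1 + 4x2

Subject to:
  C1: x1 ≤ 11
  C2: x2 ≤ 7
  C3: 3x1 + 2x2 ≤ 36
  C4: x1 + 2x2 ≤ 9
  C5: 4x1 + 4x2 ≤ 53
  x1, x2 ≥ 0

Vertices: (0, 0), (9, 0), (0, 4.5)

Evaluate the objective at each vertex of the feasible region:
  z(0, 0) = 0
  z(9, 0) = 27  ←
  z(0, 4.5) = 18
The maximum is at x1 = 9, x2 = 0.

(9, 0)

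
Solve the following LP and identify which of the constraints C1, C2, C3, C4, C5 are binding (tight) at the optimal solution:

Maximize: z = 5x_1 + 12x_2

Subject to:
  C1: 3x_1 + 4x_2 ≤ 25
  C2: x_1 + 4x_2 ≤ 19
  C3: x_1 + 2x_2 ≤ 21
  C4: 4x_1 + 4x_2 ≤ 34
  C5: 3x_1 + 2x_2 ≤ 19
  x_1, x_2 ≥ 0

At x_1 = 3, x_2 = 4, compute slack b - a·x for each constraint:
  C1: 25 − 25 = 0  (binding)
  C2: 19 − 19 = 0  (binding)
  C3: 21 − 11 = 10  (slack)
  C4: 34 − 28 = 6  (slack)
  C5: 19 − 17 = 2  (slack)

Optimal: x_1 = 3, x_2 = 4
Binding: C1, C2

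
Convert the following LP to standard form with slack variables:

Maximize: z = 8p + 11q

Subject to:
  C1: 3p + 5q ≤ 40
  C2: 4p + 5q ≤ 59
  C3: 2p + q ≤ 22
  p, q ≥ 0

max z = 8p + 11q

s.t.
  3p + 5q + s1 = 40
  4p + 5q + s2 = 59
  2p + q + s3 = 22
  p, q, s1, s2, s3 ≥ 0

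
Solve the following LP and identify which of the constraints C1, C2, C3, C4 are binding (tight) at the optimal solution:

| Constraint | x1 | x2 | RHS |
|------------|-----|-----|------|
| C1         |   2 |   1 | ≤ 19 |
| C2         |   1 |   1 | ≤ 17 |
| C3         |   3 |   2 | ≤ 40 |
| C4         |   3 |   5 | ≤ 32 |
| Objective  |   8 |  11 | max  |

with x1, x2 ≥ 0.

At x1 = 9, x2 = 1, compute slack b - a·x for each constraint:
  C1: 19 − 19 = 0  (binding)
  C2: 17 − 10 = 7  (slack)
  C3: 40 − 29 = 11  (slack)
  C4: 32 − 32 = 0  (binding)

Optimal: x1 = 9, x2 = 1
Binding: C1, C4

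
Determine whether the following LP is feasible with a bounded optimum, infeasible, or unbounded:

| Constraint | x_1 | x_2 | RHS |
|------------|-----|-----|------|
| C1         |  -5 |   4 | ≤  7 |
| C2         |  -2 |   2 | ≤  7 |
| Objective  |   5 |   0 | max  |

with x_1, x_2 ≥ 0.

Unbounded (objective can increase without bound)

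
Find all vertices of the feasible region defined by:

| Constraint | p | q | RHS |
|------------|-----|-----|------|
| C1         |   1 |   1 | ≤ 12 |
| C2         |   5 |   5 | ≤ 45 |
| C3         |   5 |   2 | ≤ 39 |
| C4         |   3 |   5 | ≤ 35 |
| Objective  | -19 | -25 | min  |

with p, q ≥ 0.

(0, 0), (7.8, 0), (7, 2), (5, 4), (0, 7)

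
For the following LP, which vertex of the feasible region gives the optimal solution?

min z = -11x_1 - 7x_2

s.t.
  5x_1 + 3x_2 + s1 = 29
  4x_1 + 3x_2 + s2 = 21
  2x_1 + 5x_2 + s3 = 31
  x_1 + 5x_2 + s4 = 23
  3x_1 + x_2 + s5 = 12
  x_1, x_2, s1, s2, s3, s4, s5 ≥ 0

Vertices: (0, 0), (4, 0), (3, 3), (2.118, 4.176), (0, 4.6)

Evaluate the objective at each vertex of the feasible region:
  z(0, 0) = 0
  z(4, 0) = -44
  z(3, 3) = -54  ←
  z(2.118, 4.176) = -52.53
  z(0, 4.6) = -32.2
The minimum is at x_1 = 3, x_2 = 3.

(3, 3)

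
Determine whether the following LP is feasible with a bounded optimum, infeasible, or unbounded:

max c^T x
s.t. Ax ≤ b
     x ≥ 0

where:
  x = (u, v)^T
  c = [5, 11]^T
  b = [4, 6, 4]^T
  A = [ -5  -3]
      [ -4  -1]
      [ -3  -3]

Unbounded (objective can increase without bound)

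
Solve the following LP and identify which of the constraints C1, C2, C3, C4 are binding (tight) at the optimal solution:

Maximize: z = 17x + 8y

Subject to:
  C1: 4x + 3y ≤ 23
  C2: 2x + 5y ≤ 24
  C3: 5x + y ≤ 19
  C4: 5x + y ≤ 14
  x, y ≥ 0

At x = 2, y = 4, compute slack b - a·x for each constraint:
  C1: 23 − 20 = 3  (slack)
  C2: 24 − 24 = 0  (binding)
  C3: 19 − 14 = 5  (slack)
  C4: 14 − 14 = 0  (binding)

Optimal: x = 2, y = 4
Binding: C2, C4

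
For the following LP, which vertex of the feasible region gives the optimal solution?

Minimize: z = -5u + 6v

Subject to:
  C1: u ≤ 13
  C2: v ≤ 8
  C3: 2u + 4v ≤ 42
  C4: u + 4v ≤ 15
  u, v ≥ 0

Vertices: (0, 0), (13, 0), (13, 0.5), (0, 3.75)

Evaluate the objective at each vertex of the feasible region:
  z(0, 0) = 0
  z(13, 0) = -65  ←
  z(13, 0.5) = -62
  z(0, 3.75) = 22.5
The minimum is at u = 13, v = 0.

(13, 0)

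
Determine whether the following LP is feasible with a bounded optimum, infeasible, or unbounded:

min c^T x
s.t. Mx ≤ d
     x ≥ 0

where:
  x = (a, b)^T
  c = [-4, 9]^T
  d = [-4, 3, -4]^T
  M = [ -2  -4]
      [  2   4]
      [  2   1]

Infeasible (no feasible solution exists)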